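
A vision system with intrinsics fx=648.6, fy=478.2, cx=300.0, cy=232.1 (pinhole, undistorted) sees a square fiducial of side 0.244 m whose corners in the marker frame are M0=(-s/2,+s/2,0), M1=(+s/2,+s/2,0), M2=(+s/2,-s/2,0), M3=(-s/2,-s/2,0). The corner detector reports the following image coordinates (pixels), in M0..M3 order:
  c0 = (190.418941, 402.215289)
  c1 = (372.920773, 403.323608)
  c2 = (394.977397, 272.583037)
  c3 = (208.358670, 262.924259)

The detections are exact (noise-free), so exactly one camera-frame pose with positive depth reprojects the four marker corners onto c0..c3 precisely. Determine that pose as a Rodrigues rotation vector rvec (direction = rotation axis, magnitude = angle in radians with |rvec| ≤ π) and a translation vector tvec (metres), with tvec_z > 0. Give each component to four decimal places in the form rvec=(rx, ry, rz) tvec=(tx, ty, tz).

rvec=(0.1110, -0.2103, 0.0969) tvec=(-0.0072, 0.1825, 0.8371)

Intrinsics K: fx=648.6, fy=478.2, cx=300.0, cy=232.1
Marker side s = 0.244 m; corners in marker frame (Z=0):
  M0 = (-0.1220, +0.1220, 0)
  M1 = (+0.1220, +0.1220, 0)
  M2 = (+0.1220, -0.1220, 0)
  M3 = (-0.1220, -0.1220, 0)
Detected image corners:
  c0 = (190.418941, 402.215289) px
  c1 = (372.920773, 403.323608) px
  c2 = (394.977397, 272.583037) px
  c3 = (208.358670, 262.924259) px
Planar DLT: solve 8×8 A·h = b for H (H[2,2]=1):
  H  [+830.58941 -47.50487 +294.39233]
  H  [+107.23402 +592.70469 +336.32554]
  H  [+0.25480 +0.11903 +1.00000]
B = K⁻¹H; ‖b₁‖=1.194566, ‖b₂‖=1.194566; λ = 2/(‖b₁‖+‖b₂‖) = 0.837124, sign → tz>0 ⇒ λ=+0.837124
r₁ = λ·B[:,0] = (+0.97335,+0.08419,+0.21330); r₂ = λ·B[:,1] = (-0.10740,+0.98921,+0.09964)
r₃ = r₁×r₂ = (-0.20261,-0.11990,+0.97189); SVD([r₁ r₂ r₃]) → R = UVᵀ:
  R  [+0.97335 -0.10740 -0.20261]
  R  [+0.08419 +0.98921 -0.11990]
  R  [+0.21330 +0.09964 +0.97189]
t = (-0.00724, +0.18245, +0.83712) m
tr R = 2.934455; θ = arccos((tr R − 1)/2) = 0.256722 rad = 14.709°
axis k = ((R−Rᵀ)₃₂, (R−Rᵀ)₁₃, (R−Rᵀ)₂₁) / (2 sinθ) = (+0.432311, -0.819001, +0.377285)
rvec = θ·k = (+0.110984, -0.210256, +0.096858)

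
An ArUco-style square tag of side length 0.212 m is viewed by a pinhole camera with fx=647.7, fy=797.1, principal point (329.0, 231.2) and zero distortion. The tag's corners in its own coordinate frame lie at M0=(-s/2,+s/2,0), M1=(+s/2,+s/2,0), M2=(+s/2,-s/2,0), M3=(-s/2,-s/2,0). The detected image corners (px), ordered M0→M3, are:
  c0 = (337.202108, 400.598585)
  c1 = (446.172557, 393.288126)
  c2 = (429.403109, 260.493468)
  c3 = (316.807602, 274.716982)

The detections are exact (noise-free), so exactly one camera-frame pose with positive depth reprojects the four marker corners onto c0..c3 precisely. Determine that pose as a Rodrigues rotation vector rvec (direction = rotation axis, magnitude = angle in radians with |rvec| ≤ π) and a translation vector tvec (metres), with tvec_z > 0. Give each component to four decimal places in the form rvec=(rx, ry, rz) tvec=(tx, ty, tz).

Intrinsics K: fx=647.7, fy=797.1, cx=329.0, cy=231.2
Marker side s = 0.212 m; corners in marker frame (Z=0):
  M0 = (-0.1060, +0.1060, 0)
  M1 = (+0.1060, +0.1060, 0)
  M2 = (+0.1060, -0.1060, 0)
  M3 = (-0.1060, -0.1060, 0)
Detected image corners:
  c0 = (337.202108, 400.598585) px
  c1 = (446.172557, 393.288126) px
  c2 = (429.403109, 260.493468) px
  c3 = (316.807602, 274.716982) px
Planar DLT: solve 8×8 A·h = b for H (H[2,2]=1):
  H  [+432.14909 +162.02312 +381.20180]
  H  [-128.86128 +674.11591 +333.73833]
  H  [-0.23598 +0.19393 +1.00000]
B = K⁻¹H; ‖b₁‖=0.826954, ‖b₂‖=0.826954; λ = 2/(‖b₁‖+‖b₂‖) = 1.209257, sign → tz>0 ⇒ λ=+1.209257
r₁ = λ·B[:,0] = (+0.95177,-0.11272,-0.28536); r₂ = λ·B[:,1] = (+0.18338,+0.95466,+0.23451)
r₃ = r₁×r₂ = (+0.24598,-0.27553,+0.92929); SVD([r₁ r₂ r₃]) → R = UVᵀ:
  R  [+0.95177 +0.18338 +0.24598]
  R  [-0.11272 +0.95466 -0.27553]
  R  [-0.28536 +0.23451 +0.92929]
t = (+0.09746, +0.15556, +1.20926) m
tr R = 2.835718; θ = arccos((tr R − 1)/2) = 0.408144 rad = 23.385°
axis k = ((R−Rᵀ)₃₂, (R−Rᵀ)₁₃, (R−Rᵀ)₂₁) / (2 sinθ) = (+0.642521, +0.669350, -0.373011)
rvec = θ·k = (+0.262241, +0.273191, -0.152242)

rvec=(0.2622, 0.2732, -0.1522) tvec=(0.0975, 0.1556, 1.2093)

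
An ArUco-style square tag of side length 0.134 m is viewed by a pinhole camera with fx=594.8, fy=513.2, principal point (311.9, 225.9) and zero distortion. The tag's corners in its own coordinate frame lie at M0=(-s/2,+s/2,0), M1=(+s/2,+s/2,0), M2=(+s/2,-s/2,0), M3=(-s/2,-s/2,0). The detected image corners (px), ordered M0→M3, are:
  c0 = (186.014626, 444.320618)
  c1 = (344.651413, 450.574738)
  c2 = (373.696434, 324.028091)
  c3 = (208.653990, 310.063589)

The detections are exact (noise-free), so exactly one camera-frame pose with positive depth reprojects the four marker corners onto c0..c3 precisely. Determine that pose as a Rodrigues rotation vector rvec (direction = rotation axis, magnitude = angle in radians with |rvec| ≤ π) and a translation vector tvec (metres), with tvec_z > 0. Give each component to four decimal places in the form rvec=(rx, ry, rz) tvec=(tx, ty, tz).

Intrinsics K: fx=594.8, fy=513.2, cx=311.9, cy=225.9
Marker side s = 0.134 m; corners in marker frame (Z=0):
  M0 = (-0.0670, +0.0670, 0)
  M1 = (+0.0670, +0.0670, 0)
  M2 = (+0.0670, -0.0670, 0)
  M3 = (-0.0670, -0.0670, 0)
Detected image corners:
  c0 = (186.014626, 444.320618) px
  c1 = (344.651413, 450.574738) px
  c2 = (373.696434, 324.028091) px
  c3 = (208.653990, 310.063589) px
Planar DLT: solve 8×8 A·h = b for H (H[2,2]=1):
  H  [+1322.16495 -92.96398 +280.18171]
  H  [+232.70514 +1110.48026 +383.96530]
  H  [+0.41324 +0.36136 +1.00000]
B = K⁻¹H; ‖b₁‖=2.066218, ‖b₂‖=2.066218; λ = 2/(‖b₁‖+‖b₂‖) = 0.483976, sign → tz>0 ⇒ λ=+0.483976
r₁ = λ·B[:,0] = (+0.97094,+0.13142,+0.20000); r₂ = λ·B[:,1] = (-0.16735,+0.97026,+0.17489)
r₃ = r₁×r₂ = (-0.17107,-0.20328,+0.96406); SVD([r₁ r₂ r₃]) → R = UVᵀ:
  R  [+0.97094 -0.16735 -0.17107]
  R  [+0.13142 +0.97026 -0.20328]
  R  [+0.20000 +0.17489 +0.96406]
t = (-0.02581, +0.14906, +0.48398) m
tr R = 2.905266; θ = arccos((tr R − 1)/2) = 0.309017 rad = 17.705°
axis k = ((R−Rᵀ)₃₂, (R−Rᵀ)₁₃, (R−Rᵀ)₂₁) / (2 sinθ) = (+0.621735, -0.610056, +0.491200)
rvec = θ·k = (+0.192127, -0.188518, +0.151789)

rvec=(0.1921, -0.1885, 0.1518) tvec=(-0.0258, 0.1491, 0.4840)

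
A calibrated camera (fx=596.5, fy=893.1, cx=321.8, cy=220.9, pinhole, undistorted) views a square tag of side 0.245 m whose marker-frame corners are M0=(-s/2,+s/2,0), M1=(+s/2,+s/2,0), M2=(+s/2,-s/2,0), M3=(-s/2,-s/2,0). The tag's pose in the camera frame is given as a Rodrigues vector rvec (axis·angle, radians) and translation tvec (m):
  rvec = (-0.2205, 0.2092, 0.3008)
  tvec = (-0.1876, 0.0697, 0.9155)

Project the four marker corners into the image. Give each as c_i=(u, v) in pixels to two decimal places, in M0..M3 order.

Intrinsics K: fx=596.5, fy=893.1, cx=321.8, cy=220.9
Marker side s = 0.245 m; corners in marker frame (Z=0):
  M0 = (-0.1225, +0.1225, 0)
  M1 = (+0.1225, +0.1225, 0)
  M2 = (+0.1225, -0.1225, 0)
  M3 = (-0.1225, -0.1225, 0)
rvec = (-0.2205, 0.2092, 0.3008), |rvec| = θ = 0.42763 rad = 24.501°
Rodrigues: sinθ=0.41471, 1−cosθ=0.09005; R = I + sinθ·[k]× + (1−cosθ)·[k]×²:
    [+0.93389 -0.31443 +0.17022]
    [+0.26900 +0.93150 +0.24483]
    [-0.23554 -0.18285 +0.95451]
t = (-0.1876, 0.0697, 0.9155) m
M0: Pc = R·M0+t = (-0.34052, +0.15086, +0.92195); u = 596.5·(-0.34052)/0.92195 + 321.8 = 101.4854, v = 893.1·(+0.15086)/0.92195 + 220.9 = 367.0352
M1: Pc = R·M1+t = (-0.11172, +0.21676, +0.86425); u = 596.5·(-0.11172)/0.86425 + 321.8 = 244.6942, v = 893.1·(+0.21676)/0.86425 + 220.9 = 444.8985
M2: Pc = R·M2+t = (-0.03468, -0.01146, +0.90905); u = 596.5·(-0.03468)/0.90905 + 321.8 = 299.0434, v = 893.1·(-0.01146)/0.90905 + 220.9 = 209.6444
M3: Pc = R·M3+t = (-0.26348, -0.07736, +0.96675); u = 596.5·(-0.26348)/0.96675 + 321.8 = 159.2267, v = 893.1·(-0.07736)/0.96675 + 220.9 = 149.4322

c0=(101.49, 367.04) c1=(244.69, 444.90) c2=(299.04, 209.64) c3=(159.23, 149.43)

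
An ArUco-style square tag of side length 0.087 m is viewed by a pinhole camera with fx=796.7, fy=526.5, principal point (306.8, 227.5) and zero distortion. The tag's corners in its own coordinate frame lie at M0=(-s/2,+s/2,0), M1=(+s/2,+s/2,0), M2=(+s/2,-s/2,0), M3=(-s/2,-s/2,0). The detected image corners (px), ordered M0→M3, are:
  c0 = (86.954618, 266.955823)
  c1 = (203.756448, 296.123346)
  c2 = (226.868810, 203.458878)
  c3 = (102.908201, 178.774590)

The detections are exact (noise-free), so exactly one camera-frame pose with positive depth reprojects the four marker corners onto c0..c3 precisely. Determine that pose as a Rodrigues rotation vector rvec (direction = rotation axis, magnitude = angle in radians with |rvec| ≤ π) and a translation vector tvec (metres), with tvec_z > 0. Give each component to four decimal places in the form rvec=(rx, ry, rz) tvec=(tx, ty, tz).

Intrinsics K: fx=796.7, fy=526.5, cx=306.8, cy=227.5
Marker side s = 0.087 m; corners in marker frame (Z=0):
  M0 = (-0.0435, +0.0435, 0)
  M1 = (+0.0435, +0.0435, 0)
  M2 = (+0.0435, -0.0435, 0)
  M3 = (-0.0435, -0.0435, 0)
Detected image corners:
  c0 = (86.954618, 266.955823) px
  c1 = (203.756448, 296.123346) px
  c2 = (226.868810, 203.458878) px
  c3 = (102.908201, 178.774590) px
Planar DLT: solve 8×8 A·h = b for H (H[2,2]=1):
  H  [+1268.23599 -135.73524 +152.95074]
  H  [+135.76510 +1171.76330 +237.00495]
  H  [-0.73779 +0.56382 +1.00000]
B = K⁻¹H; ‖b₁‖=2.096700, ‖b₂‖=2.096700; λ = 2/(‖b₁‖+‖b₂‖) = 0.476940, sign → tz>0 ⇒ λ=+0.476940
r₁ = λ·B[:,0] = (+0.89473,+0.27503,-0.35188); r₂ = λ·B[:,1] = (-0.18481,+0.94527,+0.26891)
r₃ = r₁×r₂ = (+0.40658,-0.17557,+0.89659); SVD([r₁ r₂ r₃]) → R = UVᵀ:
  R  [+0.89473 -0.18481 +0.40658]
  R  [+0.27503 +0.94527 -0.17557]
  R  [-0.35188 +0.26891 +0.89659]
t = (-0.09210, +0.00861, +0.47694) m
tr R = 2.736583; θ = arccos((tr R − 1)/2) = 0.519049 rad = 29.739°
axis k = ((R−Rᵀ)₃₂, (R−Rᵀ)₁₃, (R−Rᵀ)₂₁) / (2 sinθ) = (+0.448014, +0.764493, +0.463501)
rvec = θ·k = (+0.232541, +0.396809, +0.240580)

rvec=(0.2325, 0.3968, 0.2406) tvec=(-0.0921, 0.0086, 0.4769)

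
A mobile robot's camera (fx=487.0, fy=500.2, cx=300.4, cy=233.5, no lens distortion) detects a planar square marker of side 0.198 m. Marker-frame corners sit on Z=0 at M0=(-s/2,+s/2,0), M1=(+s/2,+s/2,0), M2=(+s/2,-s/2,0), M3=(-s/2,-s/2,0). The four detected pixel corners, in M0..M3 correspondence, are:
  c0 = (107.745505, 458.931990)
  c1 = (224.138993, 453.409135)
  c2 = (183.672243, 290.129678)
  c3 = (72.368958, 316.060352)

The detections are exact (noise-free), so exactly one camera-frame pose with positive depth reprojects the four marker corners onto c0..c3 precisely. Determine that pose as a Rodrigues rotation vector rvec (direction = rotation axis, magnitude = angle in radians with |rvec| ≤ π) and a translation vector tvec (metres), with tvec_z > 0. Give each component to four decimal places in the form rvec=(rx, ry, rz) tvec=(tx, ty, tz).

rvec=(0.0537, 0.4360, -0.2457) tvec=(-0.2034, 0.1847, 0.6299)

Intrinsics K: fx=487.0, fy=500.2, cx=300.4, cy=233.5
Marker side s = 0.198 m; corners in marker frame (Z=0):
  M0 = (-0.0990, +0.0990, 0)
  M1 = (+0.0990, +0.0990, 0)
  M2 = (+0.0990, -0.0990, 0)
  M3 = (-0.0990, -0.0990, 0)
Detected image corners:
  c0 = (107.745505, 458.931990) px
  c1 = (224.138993, 453.409135) px
  c2 = (183.672243, 290.129678) px
  c3 = (72.368958, 316.060352) px
Planar DLT: solve 8×8 A·h = b for H (H[2,2]=1):
  H  [+476.00113 +190.44867 +143.18326]
  H  [-335.11019 +769.11030 +380.14585]
  H  [-0.67348 -0.00148 +1.00000]
B = K⁻¹H; ‖b₁‖=1.587453, ‖b₂‖=1.587453; λ = 2/(‖b₁‖+‖b₂‖) = 0.629940, sign → tz>0 ⇒ λ=+0.629940
r₁ = λ·B[:,0] = (+0.87741,-0.22398,-0.42425); r₂ = λ·B[:,1] = (+0.24692,+0.96903,-0.00093)
r₃ = r₁×r₂ = (+0.41132,-0.10394,+0.90554); SVD([r₁ r₂ r₃]) → R = UVᵀ:
  R  [+0.87741 +0.24692 +0.41132]
  R  [-0.22398 +0.96903 -0.10394]
  R  [-0.42425 -0.00093 +0.90554]
t = (-0.20336, +0.18468, +0.62994) m
tr R = 2.751985; θ = arccos((tr R − 1)/2) = 0.503306 rad = 28.837°
axis k = ((R−Rᵀ)₃₂, (R−Rᵀ)₁₃, (R−Rᵀ)₂₁) / (2 sinθ) = (+0.106780, +0.866195, -0.488164)
rvec = θ·k = (+0.053743, +0.435961, -0.245696)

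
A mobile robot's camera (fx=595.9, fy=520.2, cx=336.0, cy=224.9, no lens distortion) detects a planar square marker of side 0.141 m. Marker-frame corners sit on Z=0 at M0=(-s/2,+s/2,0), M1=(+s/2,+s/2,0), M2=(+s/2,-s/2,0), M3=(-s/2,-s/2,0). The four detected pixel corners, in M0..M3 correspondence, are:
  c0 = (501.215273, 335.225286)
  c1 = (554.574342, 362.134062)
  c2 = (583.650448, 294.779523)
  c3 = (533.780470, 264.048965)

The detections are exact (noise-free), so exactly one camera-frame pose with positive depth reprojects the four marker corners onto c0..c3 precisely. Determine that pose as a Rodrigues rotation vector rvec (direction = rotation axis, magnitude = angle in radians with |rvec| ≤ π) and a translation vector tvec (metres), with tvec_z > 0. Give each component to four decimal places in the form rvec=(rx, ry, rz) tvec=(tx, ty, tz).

rvec=(-0.0774, -0.5219, 0.4825) tvec=(0.3404, 0.1668, 0.9735)

Intrinsics K: fx=595.9, fy=520.2, cx=336.0, cy=224.9
Marker side s = 0.141 m; corners in marker frame (Z=0):
  M0 = (-0.0705, +0.0705, 0)
  M1 = (+0.0705, +0.0705, 0)
  M2 = (+0.0705, -0.0705, 0)
  M3 = (-0.0705, -0.0705, 0)
Detected image corners:
  c0 = (501.215273, 335.225286) px
  c1 = (554.574342, 362.134062) px
  c2 = (583.650448, 294.779523) px
  c3 = (533.780470, 264.048965) px
Planar DLT: solve 8×8 A·h = b for H (H[2,2]=1):
  H  [+622.99307 -325.12275 +544.37998]
  H  [+353.19703 +428.97205 +314.04707]
  H  [+0.47322 -0.19685 +1.00000]
B = K⁻¹H; ‖b₁‖=1.027252, ‖b₂‖=1.027252; λ = 2/(‖b₁‖+‖b₂‖) = 0.973471, sign → tz>0 ⇒ λ=+0.973471
r₁ = λ·B[:,0] = (+0.75798,+0.46179,+0.46067); r₂ = λ·B[:,1] = (-0.42308,+0.88560,-0.19163)
r₃ = r₁×r₂ = (-0.49646,-0.04965,+0.86664); SVD([r₁ r₂ r₃]) → R = UVᵀ:
  R  [+0.75798 -0.42308 -0.49646]
  R  [+0.46179 +0.88560 -0.04965]
  R  [+0.46067 -0.19163 +0.86664]
t = (+0.34041, +0.16682, +0.97347) m
tr R = 2.510220; θ = arccos((tr R − 1)/2) = 0.714975 rad = 40.965°
axis k = ((R−Rᵀ)₃₂, (R−Rᵀ)₁₃, (R−Rᵀ)₂₁) / (2 sinθ) = (-0.108282, -0.729965, +0.674853)
rvec = θ·k = (-0.077419, -0.521906, +0.482503)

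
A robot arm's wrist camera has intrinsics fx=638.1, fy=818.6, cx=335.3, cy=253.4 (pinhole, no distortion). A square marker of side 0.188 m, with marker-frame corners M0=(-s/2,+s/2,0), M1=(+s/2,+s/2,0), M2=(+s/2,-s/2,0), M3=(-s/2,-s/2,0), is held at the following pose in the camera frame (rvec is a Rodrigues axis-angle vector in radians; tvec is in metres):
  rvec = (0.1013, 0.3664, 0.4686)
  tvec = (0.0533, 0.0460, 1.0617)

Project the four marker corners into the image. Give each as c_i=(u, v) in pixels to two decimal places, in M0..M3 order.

Intrinsics K: fx=638.1, fy=818.6, cx=335.3, cy=253.4
Marker side s = 0.188 m; corners in marker frame (Z=0):
  M0 = (-0.0940, +0.0940, 0)
  M1 = (+0.0940, +0.0940, 0)
  M2 = (+0.0940, -0.0940, 0)
  M3 = (-0.0940, -0.0940, 0)
rvec = (0.1013, 0.3664, 0.4686), |rvec| = θ = 0.60340 rad = 34.573°
Rodrigues: sinθ=0.56745, 1−cosθ=0.17659; R = I + sinθ·[k]× + (1−cosθ)·[k]×²:
    [+0.82839 -0.42268 +0.36759]
    [+0.45868 +0.88852 -0.01199]
    [-0.32154 +0.17854 +0.92991]
t = (0.0533, 0.0460, 1.0617) m
M0: Pc = R·M0+t = (-0.06430, +0.08641, +1.10871); u = 638.1·(-0.06430)/1.10871 + 335.3 = 298.2933, v = 818.6·(+0.08641)/1.10871 + 253.4 = 317.1961
M1: Pc = R·M1+t = (+0.09144, +0.17264, +1.04826); u = 638.1·(+0.09144)/1.04826 + 335.3 = 390.9598, v = 818.6·(+0.17264)/1.04826 + 253.4 = 388.2147
M2: Pc = R·M2+t = (+0.17090, +0.00559, +1.01469); u = 638.1·(+0.17090)/1.01469 + 335.3 = 442.7721, v = 818.6·(+0.00559)/1.01469 + 253.4 = 257.9136
M3: Pc = R·M3+t = (+0.01516, -0.08064, +1.07514); u = 638.1·(+0.01516)/1.07514 + 335.3 = 344.2994, v = 818.6·(-0.08064)/1.07514 + 253.4 = 192.0041

c0=(298.29, 317.20) c1=(390.96, 388.21) c2=(442.77, 257.91) c3=(344.30, 192.00)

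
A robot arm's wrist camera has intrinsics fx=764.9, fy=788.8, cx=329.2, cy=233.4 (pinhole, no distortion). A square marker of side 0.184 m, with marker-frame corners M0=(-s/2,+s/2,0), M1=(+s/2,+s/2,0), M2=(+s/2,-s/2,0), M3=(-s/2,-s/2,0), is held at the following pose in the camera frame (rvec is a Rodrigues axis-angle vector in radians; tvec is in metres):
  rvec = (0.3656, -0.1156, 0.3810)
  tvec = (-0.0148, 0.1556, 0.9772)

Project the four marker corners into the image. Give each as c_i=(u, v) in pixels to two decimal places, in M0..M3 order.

Intrinsics K: fx=764.9, fy=788.8, cx=329.2, cy=233.4
Marker side s = 0.184 m; corners in marker frame (Z=0):
  M0 = (-0.0920, +0.0920, 0)
  M1 = (+0.0920, +0.0920, 0)
  M2 = (+0.0920, -0.0920, 0)
  M3 = (-0.0920, -0.0920, 0)
rvec = (0.3656, -0.1156, 0.3810), |rvec| = θ = 0.54054 rad = 30.971°
Rodrigues: sinθ=0.51460, 1−cosθ=0.14257; R = I + sinθ·[k]× + (1−cosθ)·[k]×²:
    [+0.92265 -0.38334 -0.04208]
    [+0.34209 +0.86395 -0.36955]
    [+0.17802 +0.32656 +0.92826]
t = (-0.0148, 0.1556, 0.9772) m
M0: Pc = R·M0+t = (-0.13495, +0.20361, +0.99087); u = 764.9·(-0.13495)/0.99087 + 329.2 = 225.0246, v = 788.8·(+0.20361)/0.99087 + 233.4 = 395.4887
M1: Pc = R·M1+t = (+0.03482, +0.26656, +1.02362); u = 764.9·(+0.03482)/1.02362 + 329.2 = 355.2167, v = 788.8·(+0.26656)/1.02362 + 233.4 = 438.8073
M2: Pc = R·M2+t = (+0.10535, +0.10759, +0.96353); u = 764.9·(+0.10535)/0.96353 + 329.2 = 412.8325, v = 788.8·(+0.10759)/0.96353 + 233.4 = 321.4782
M3: Pc = R·M3+t = (-0.06442, +0.04464, +0.93078); u = 764.9·(-0.06442)/0.93078 + 329.2 = 276.2633, v = 788.8·(+0.04464)/0.93078 + 233.4 = 271.2342

c0=(225.02, 395.49) c1=(355.22, 438.81) c2=(412.83, 321.48) c3=(276.26, 271.23)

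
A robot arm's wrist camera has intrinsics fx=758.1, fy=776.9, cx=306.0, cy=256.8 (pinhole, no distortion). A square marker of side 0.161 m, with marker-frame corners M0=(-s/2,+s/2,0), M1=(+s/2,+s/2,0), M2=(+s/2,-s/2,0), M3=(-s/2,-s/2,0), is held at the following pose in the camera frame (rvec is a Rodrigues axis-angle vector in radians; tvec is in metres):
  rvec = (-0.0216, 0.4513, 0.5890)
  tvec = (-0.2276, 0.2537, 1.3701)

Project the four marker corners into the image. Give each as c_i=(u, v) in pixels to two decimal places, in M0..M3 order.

c0=(128.60, 409.75) c1=(186.63, 466.83) c2=(234.80, 390.99) c3=(173.74, 336.85)

Intrinsics K: fx=758.1, fy=776.9, cx=306.0, cy=256.8
Marker side s = 0.161 m; corners in marker frame (Z=0):
  M0 = (-0.0805, +0.0805, 0)
  M1 = (+0.0805, +0.0805, 0)
  M2 = (+0.0805, -0.0805, 0)
  M3 = (-0.0805, -0.0805, 0)
rvec = (-0.0216, 0.4513, 0.5890), |rvec| = θ = 0.74233 rad = 42.533°
Rodrigues: sinθ=0.67601, 1−cosθ=0.26311; R = I + sinθ·[k]× + (1−cosθ)·[k]×²:
    [+0.73712 -0.54103 +0.40490]
    [+0.53172 +0.83414 +0.14659]
    [-0.41705 +0.10725 +0.90253]
t = (-0.2276, 0.2537, 1.3701) m
M0: Pc = R·M0+t = (-0.33049, +0.27804, +1.41231); u = 758.1·(-0.33049)/1.41231 + 306.0 = 128.5986, v = 776.9·(+0.27804)/1.41231 + 256.8 = 409.7504
M1: Pc = R·M1+t = (-0.21182, +0.36365, +1.34516); u = 758.1·(-0.21182)/1.34516 + 306.0 = 186.6261, v = 776.9·(+0.36365)/1.34516 + 256.8 = 466.8277
M2: Pc = R·M2+t = (-0.12471, +0.22936, +1.32789); u = 758.1·(-0.12471)/1.32789 + 306.0 = 234.8030, v = 776.9·(+0.22936)/1.32789 + 256.8 = 390.9871
M3: Pc = R·M3+t = (-0.24338, +0.14375, +1.39504); u = 758.1·(-0.24338)/1.39504 + 306.0 = 173.7384, v = 776.9·(+0.14375)/1.39504 + 256.8 = 336.8537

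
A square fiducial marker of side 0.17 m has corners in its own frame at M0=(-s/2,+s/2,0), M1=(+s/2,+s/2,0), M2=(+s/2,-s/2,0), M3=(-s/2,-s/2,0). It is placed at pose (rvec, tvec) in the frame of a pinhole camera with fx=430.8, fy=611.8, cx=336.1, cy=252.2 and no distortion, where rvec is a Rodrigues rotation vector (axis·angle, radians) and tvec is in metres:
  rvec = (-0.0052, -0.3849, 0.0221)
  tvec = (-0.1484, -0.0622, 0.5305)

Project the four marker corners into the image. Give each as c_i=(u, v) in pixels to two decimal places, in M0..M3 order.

Intrinsics K: fx=430.8, fy=611.8, cx=336.1, cy=252.2
Marker side s = 0.17 m; corners in marker frame (Z=0):
  M0 = (-0.0850, +0.0850, 0)
  M1 = (+0.0850, +0.0850, 0)
  M2 = (+0.0850, -0.0850, 0)
  M3 = (-0.0850, -0.0850, 0)
rvec = (-0.0052, -0.3849, 0.0221), |rvec| = θ = 0.38557 rad = 22.091°
Rodrigues: sinθ=0.37609, 1−cosθ=0.07342; R = I + sinθ·[k]× + (1−cosθ)·[k]×²:
    [+0.92660 -0.02057 -0.37549]
    [+0.02254 +0.99975 +0.00087]
    [+0.37538 -0.00927 +0.92683]
t = (-0.1484, -0.0622, 0.5305) m
M0: Pc = R·M0+t = (-0.22891, +0.02086, +0.49780); u = 430.8·(-0.22891)/0.49780 + 336.1 = 138.0022, v = 611.8·(+0.02086)/0.49780 + 252.2 = 277.8394
M1: Pc = R·M1+t = (-0.07139, +0.02469, +0.56162); u = 430.8·(-0.07139)/0.56162 + 336.1 = 281.3409, v = 611.8·(+0.02469)/0.56162 + 252.2 = 279.1012
M2: Pc = R·M2+t = (-0.06789, -0.14526, +0.56320); u = 430.8·(-0.06789)/0.56320 + 336.1 = 284.1688, v = 611.8·(-0.14526)/0.56320 + 252.2 = 94.4016
M3: Pc = R·M3+t = (-0.22541, -0.14909, +0.49938); u = 430.8·(-0.22541)/0.49938 + 336.1 = 141.6439, v = 611.8·(-0.14909)/0.49938 + 252.2 = 69.5417

c0=(138.00, 277.84) c1=(281.34, 279.10) c2=(284.17, 94.40) c3=(141.64, 69.54)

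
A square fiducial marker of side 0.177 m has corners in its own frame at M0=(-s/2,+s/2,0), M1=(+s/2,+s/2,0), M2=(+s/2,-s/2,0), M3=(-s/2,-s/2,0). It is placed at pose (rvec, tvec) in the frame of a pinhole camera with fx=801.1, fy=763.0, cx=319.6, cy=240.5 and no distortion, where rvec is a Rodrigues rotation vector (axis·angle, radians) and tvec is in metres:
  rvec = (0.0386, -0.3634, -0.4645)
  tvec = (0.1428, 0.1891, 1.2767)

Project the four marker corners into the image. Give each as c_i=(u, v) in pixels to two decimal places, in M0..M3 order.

Intrinsics K: fx=801.1, fy=763.0, cx=319.6, cy=240.5
Marker side s = 0.177 m; corners in marker frame (Z=0):
  M0 = (-0.0885, +0.0885, 0)
  M1 = (+0.0885, +0.0885, 0)
  M2 = (+0.0885, -0.0885, 0)
  M3 = (-0.0885, -0.0885, 0)
rvec = (0.0386, -0.3634, -0.4645), |rvec| = θ = 0.59102 rad = 33.863°
Rodrigues: sinθ=0.55721, 1−cosθ=0.16963; R = I + sinθ·[k]× + (1−cosθ)·[k]×²:
    [+0.83109 +0.43111 -0.35132]
    [-0.44474 +0.89450 +0.04558]
    [+0.33390 +0.11836 +0.93515]
t = (0.1428, 0.1891, 1.2767) m
M0: Pc = R·M0+t = (+0.10740, +0.30762, +1.25762); u = 801.1·(+0.10740)/1.25762 + 319.6 = 388.0144, v = 763.0·(+0.30762)/1.25762 + 240.5 = 427.1344
M1: Pc = R·M1+t = (+0.25451, +0.22890, +1.31673); u = 801.1·(+0.25451)/1.31673 + 319.6 = 474.4419, v = 763.0·(+0.22890)/1.31673 + 240.5 = 373.1425
M2: Pc = R·M2+t = (+0.17820, +0.07058, +1.29578); u = 801.1·(+0.17820)/1.29578 + 319.6 = 429.7692, v = 763.0·(+0.07058)/1.29578 + 240.5 = 282.0586
M3: Pc = R·M3+t = (+0.03109, +0.14930, +1.23667); u = 801.1·(+0.03109)/1.23667 + 319.6 = 339.7426, v = 763.0·(+0.14930)/1.23667 + 240.5 = 332.6122

c0=(388.01, 427.13) c1=(474.44, 373.14) c2=(429.77, 282.06) c3=(339.74, 332.61)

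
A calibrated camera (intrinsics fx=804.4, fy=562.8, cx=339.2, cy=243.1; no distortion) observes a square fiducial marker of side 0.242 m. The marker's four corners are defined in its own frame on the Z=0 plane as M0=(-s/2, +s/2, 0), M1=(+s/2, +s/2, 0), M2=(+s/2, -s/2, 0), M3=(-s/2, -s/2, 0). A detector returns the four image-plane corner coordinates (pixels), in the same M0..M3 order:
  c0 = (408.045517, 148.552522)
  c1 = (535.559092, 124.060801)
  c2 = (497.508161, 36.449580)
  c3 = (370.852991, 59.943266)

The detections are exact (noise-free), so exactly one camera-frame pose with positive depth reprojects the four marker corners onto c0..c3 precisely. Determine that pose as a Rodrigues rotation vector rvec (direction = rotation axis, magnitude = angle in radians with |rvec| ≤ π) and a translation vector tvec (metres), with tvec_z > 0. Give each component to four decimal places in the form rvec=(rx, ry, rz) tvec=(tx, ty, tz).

Intrinsics K: fx=804.4, fy=562.8, cx=339.2, cy=243.1
Marker side s = 0.242 m; corners in marker frame (Z=0):
  M0 = (-0.1210, +0.1210, 0)
  M1 = (+0.1210, +0.1210, 0)
  M2 = (+0.1210, -0.1210, 0)
  M3 = (-0.1210, -0.1210, 0)
Detected image corners:
  c0 = (408.045517, 148.552522) px
  c1 = (535.559092, 124.060801) px
  c2 = (497.508161, 36.449580) px
  c3 = (370.852991, 59.943266) px
Planar DLT: solve 8×8 A·h = b for H (H[2,2]=1):
  H  [+541.56879 +137.96037 +453.18241]
  H  [-95.78677 +360.51712 +91.99284]
  H  [+0.03628 -0.03865 +1.00000]
B = K⁻¹H; ‖b₁‖=0.684670, ‖b₂‖=0.684670; λ = 2/(‖b₁‖+‖b₂‖) = 1.460557, sign → tz>0 ⇒ λ=+1.460557
r₁ = λ·B[:,0] = (+0.96099,-0.27147,+0.05299); r₂ = λ·B[:,1] = (+0.27430,+0.95999,-0.05645)
r₃ = r₁×r₂ = (-0.03554,+0.06879,+0.99700); SVD([r₁ r₂ r₃]) → R = UVᵀ:
  R  [+0.96099 +0.27430 -0.03554]
  R  [-0.27147 +0.95999 +0.06879]
  R  [+0.05299 -0.05645 +0.99700]
t = (+0.20696, -0.39215, +1.46056) m
tr R = 2.917970; θ = arccos((tr R − 1)/2) = 0.287397 rad = 16.467°
axis k = ((R−Rᵀ)₃₂, (R−Rᵀ)₁₃, (R−Rᵀ)₂₁) / (2 sinθ) = (-0.220916, -0.156171, -0.962708)
rvec = θ·k = (-0.063491, -0.044883, -0.276680)

rvec=(-0.0635, -0.0449, -0.2767) tvec=(0.2070, -0.3921, 1.4606)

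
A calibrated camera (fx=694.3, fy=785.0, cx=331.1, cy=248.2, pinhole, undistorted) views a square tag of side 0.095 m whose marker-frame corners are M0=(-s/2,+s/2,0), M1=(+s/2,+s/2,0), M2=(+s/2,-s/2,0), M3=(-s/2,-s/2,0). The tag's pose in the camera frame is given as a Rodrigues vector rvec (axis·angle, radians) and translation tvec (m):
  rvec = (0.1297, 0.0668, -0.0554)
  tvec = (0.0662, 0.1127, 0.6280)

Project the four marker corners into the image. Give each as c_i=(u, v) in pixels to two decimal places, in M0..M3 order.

Intrinsics K: fx=694.3, fy=785.0, cx=331.1, cy=248.2
Marker side s = 0.095 m; corners in marker frame (Z=0):
  M0 = (-0.0475, +0.0475, 0)
  M1 = (+0.0475, +0.0475, 0)
  M2 = (+0.0475, -0.0475, 0)
  M3 = (-0.0475, -0.0475, 0)
rvec = (0.1297, 0.0668, -0.0554), |rvec| = θ = 0.15606 rad = 8.941°
Rodrigues: sinθ=0.15542, 1−cosθ=0.01215; R = I + sinθ·[k]× + (1−cosθ)·[k]×²:
    [+0.99624 +0.05950 +0.06294]
    [-0.05085 +0.99007 -0.13102]
    [-0.07011 +0.12733 +0.98938]
t = (0.0662, 0.1127, 0.6280) m
M0: Pc = R·M0+t = (+0.02170, +0.16214, +0.63738); u = 694.3·(+0.02170)/0.63738 + 331.1 = 354.7430, v = 785.0·(+0.16214)/0.63738 + 248.2 = 447.8978
M1: Pc = R·M1+t = (+0.11635, +0.15731, +0.63072); u = 694.3·(+0.11635)/0.63072 + 331.1 = 459.1766, v = 785.0·(+0.15731)/0.63072 + 248.2 = 443.9940
M2: Pc = R·M2+t = (+0.11070, +0.06326, +0.61862); u = 694.3·(+0.11070)/0.61862 + 331.1 = 455.3371, v = 785.0·(+0.06326)/0.61862 + 248.2 = 328.4687
M3: Pc = R·M3+t = (+0.01605, +0.06809, +0.62528); u = 694.3·(+0.01605)/0.62528 + 331.1 = 348.9242, v = 785.0·(+0.06809)/0.62528 + 248.2 = 333.6786

c0=(354.74, 447.90) c1=(459.18, 443.99) c2=(455.34, 328.47) c3=(348.92, 333.68)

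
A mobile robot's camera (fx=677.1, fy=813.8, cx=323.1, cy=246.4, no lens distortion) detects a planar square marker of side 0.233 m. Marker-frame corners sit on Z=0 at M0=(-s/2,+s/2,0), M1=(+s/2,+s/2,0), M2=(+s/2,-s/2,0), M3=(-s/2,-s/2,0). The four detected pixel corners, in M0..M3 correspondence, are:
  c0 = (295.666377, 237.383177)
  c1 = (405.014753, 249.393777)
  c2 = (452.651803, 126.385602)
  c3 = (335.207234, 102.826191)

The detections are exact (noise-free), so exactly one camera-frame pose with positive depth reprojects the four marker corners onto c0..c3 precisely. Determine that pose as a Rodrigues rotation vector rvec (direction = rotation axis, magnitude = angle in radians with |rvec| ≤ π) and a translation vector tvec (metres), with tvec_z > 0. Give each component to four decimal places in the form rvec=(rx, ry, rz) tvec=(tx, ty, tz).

rvec=(0.6276, -0.3722, 0.2115) tvec=(0.0911, -0.0966, 1.2316)

Intrinsics K: fx=677.1, fy=813.8, cx=323.1, cy=246.4
Marker side s = 0.233 m; corners in marker frame (Z=0):
  M0 = (-0.1165, +0.1165, 0)
  M1 = (+0.1165, +0.1165, 0)
  M2 = (+0.1165, -0.1165, 0)
  M3 = (-0.1165, -0.1165, 0)
Detected image corners:
  c0 = (295.666377, 237.383177) px
  c1 = (405.014753, 249.393777) px
  c2 = (452.651803, 126.385602) px
  c3 = (335.207234, 102.826191) px
Planar DLT: solve 8×8 A·h = b for H (H[2,2]=1):
  H  [+606.85977 -27.17161 +373.18820]
  H  [+133.31130 +629.00706 +182.57087]
  H  [+0.32529 +0.43147 +1.00000]
B = K⁻¹H; ‖b₁‖=0.811925, ‖b₂‖=0.811925; λ = 2/(‖b₁‖+‖b₂‖) = 1.231642, sign → tz>0 ⇒ λ=+1.231642
r₁ = λ·B[:,0] = (+0.91269,+0.08045,+0.40064); r₂ = λ·B[:,1] = (-0.30301,+0.79107,+0.53141)
r₃ = r₁×r₂ = (-0.27418,-0.60641,+0.74638); SVD([r₁ r₂ r₃]) → R = UVᵀ:
  R  [+0.91269 -0.30301 -0.27418]
  R  [+0.08045 +0.79107 -0.60641]
  R  [+0.40064 +0.53141 +0.74638]
t = (+0.09111, -0.09660, +1.23164) m
tr R = 2.450144; θ = arccos((tr R − 1)/2) = 0.759657 rad = 43.525°
axis k = ((R−Rᵀ)₃₂, (R−Rᵀ)₁₃, (R−Rᵀ)₂₁) / (2 sinθ) = (+0.826101, -0.489948, +0.278404)
rvec = θ·k = (+0.627554, -0.372192, +0.211492)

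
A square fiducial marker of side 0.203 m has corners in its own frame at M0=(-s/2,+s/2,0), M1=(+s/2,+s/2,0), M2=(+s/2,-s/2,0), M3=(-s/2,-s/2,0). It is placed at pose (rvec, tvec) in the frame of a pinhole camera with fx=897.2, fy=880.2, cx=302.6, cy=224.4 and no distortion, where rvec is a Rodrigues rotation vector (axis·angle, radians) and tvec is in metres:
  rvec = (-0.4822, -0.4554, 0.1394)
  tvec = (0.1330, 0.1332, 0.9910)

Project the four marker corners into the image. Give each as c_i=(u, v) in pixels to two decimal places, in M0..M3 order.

c0=(342.55, 417.94) c1=(504.55, 445.06) c2=(490.37, 279.73) c3=(342.93, 242.17)

Intrinsics K: fx=897.2, fy=880.2, cx=302.6, cy=224.4
Marker side s = 0.203 m; corners in marker frame (Z=0):
  M0 = (-0.1015, +0.1015, 0)
  M1 = (+0.1015, +0.1015, 0)
  M2 = (+0.1015, -0.1015, 0)
  M3 = (-0.1015, -0.1015, 0)
rvec = (-0.4822, -0.4554, 0.1394), |rvec| = θ = 0.67775 rad = 38.832°
Rodrigues: sinθ=0.62704, 1−cosθ=0.22101; R = I + sinθ·[k]× + (1−cosθ)·[k]×²:
    [+0.89086 -0.02331 -0.45367]
    [+0.23463 +0.87877 +0.41558]
    [+0.38899 -0.47667 +0.78834]
t = (0.1330, 0.1332, 0.9910) m
M0: Pc = R·M0+t = (+0.04021, +0.19858, +0.90314); u = 897.2·(+0.04021)/0.90314 + 302.6 = 342.5467, v = 880.2·(+0.19858)/0.90314 + 224.4 = 417.9376
M1: Pc = R·M1+t = (+0.22106, +0.24621, +0.98210); u = 897.2·(+0.22106)/0.98210 + 302.6 = 504.5467, v = 880.2·(+0.24621)/0.98210 + 224.4 = 445.0642
M2: Pc = R·M2+t = (+0.22579, +0.06782, +1.07886); u = 897.2·(+0.22579)/1.07886 + 302.6 = 490.3696, v = 880.2·(+0.06782)/1.07886 + 224.4 = 279.7309
M3: Pc = R·M3+t = (+0.04494, +0.02019, +0.99990); u = 897.2·(+0.04494)/0.99990 + 302.6 = 342.9273, v = 880.2·(+0.02019)/0.99990 + 224.4 = 242.1727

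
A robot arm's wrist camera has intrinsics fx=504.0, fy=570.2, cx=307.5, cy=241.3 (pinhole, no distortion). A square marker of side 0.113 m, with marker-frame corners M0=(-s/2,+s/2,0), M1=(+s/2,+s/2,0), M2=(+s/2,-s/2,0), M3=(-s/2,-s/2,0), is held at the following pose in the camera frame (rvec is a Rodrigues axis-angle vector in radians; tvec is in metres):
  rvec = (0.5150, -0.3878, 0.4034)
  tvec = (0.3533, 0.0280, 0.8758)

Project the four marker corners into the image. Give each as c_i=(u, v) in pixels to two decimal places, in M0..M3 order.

Intrinsics K: fx=504.0, fy=570.2, cx=307.5, cy=241.3
Marker side s = 0.113 m; corners in marker frame (Z=0):
  M0 = (-0.0565, +0.0565, 0)
  M1 = (+0.0565, +0.0565, 0)
  M2 = (+0.0565, -0.0565, 0)
  M3 = (-0.0565, -0.0565, 0)
rvec = (0.5150, -0.3878, 0.4034), |rvec| = θ = 0.76049 rad = 43.573°
Rodrigues: sinθ=0.68928, 1−cosθ=0.27550; R = I + sinθ·[k]× + (1−cosθ)·[k]×²:
    [+0.85084 -0.46076 -0.25252]
    [+0.27049 +0.79614 -0.54130]
    [+0.45045 +0.39225 +0.80202]
t = (0.3533, 0.0280, 0.8758) m
M0: Pc = R·M0+t = (+0.27919, +0.05770, +0.87251); u = 504.0·(+0.27919)/0.87251 + 307.5 = 468.7746, v = 570.2·(+0.05770)/0.87251 + 241.3 = 279.0073
M1: Pc = R·M1+t = (+0.37534, +0.08826, +0.92341); u = 504.0·(+0.37534)/0.92341 + 307.5 = 512.3608, v = 570.2·(+0.08826)/0.92341 + 241.3 = 295.8025
M2: Pc = R·M2+t = (+0.42741, -0.00170, +0.87909); u = 504.0·(+0.42741)/0.87909 + 307.5 = 552.5408, v = 570.2·(-0.00170)/0.87909 + 241.3 = 240.1978
M3: Pc = R·M3+t = (+0.33126, -0.03226, +0.82819); u = 504.0·(+0.33126)/0.82819 + 307.5 = 509.0913, v = 570.2·(-0.03226)/0.82819 + 241.3 = 219.0863

c0=(468.77, 279.01) c1=(512.36, 295.80) c2=(552.54, 240.20) c3=(509.09, 219.09)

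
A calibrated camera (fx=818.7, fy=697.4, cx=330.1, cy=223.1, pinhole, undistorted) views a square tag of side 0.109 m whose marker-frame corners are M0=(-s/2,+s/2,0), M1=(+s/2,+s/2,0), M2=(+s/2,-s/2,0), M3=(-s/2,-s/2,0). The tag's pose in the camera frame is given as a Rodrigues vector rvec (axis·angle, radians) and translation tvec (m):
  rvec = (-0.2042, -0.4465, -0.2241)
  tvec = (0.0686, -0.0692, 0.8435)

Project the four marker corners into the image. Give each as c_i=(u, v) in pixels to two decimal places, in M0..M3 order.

c0=(365.21, 216.27) c1=(454.36, 201.73) c2=(425.83, 119.22) c3=(336.72, 128.61)

Intrinsics K: fx=818.7, fy=697.4, cx=330.1, cy=223.1
Marker side s = 0.109 m; corners in marker frame (Z=0):
  M0 = (-0.0545, +0.0545, 0)
  M1 = (+0.0545, +0.0545, 0)
  M2 = (+0.0545, -0.0545, 0)
  M3 = (-0.0545, -0.0545, 0)
rvec = (-0.2042, -0.4465, -0.2241), |rvec| = θ = 0.53970 rad = 30.923°
Rodrigues: sinθ=0.51388, 1−cosθ=0.14214; R = I + sinθ·[k]× + (1−cosθ)·[k]×²:
    [+0.87821 +0.25787 -0.40281]
    [-0.16889 +0.95515 +0.24326]
    [+0.44747 -0.14560 +0.88237]
t = (0.0686, -0.0692, 0.8435) m
M0: Pc = R·M0+t = (+0.03479, -0.00794, +0.81118); u = 818.7·(+0.03479)/0.81118 + 330.1 = 365.2142, v = 697.4·(-0.00794)/0.81118 + 223.1 = 216.2735
M1: Pc = R·M1+t = (+0.13052, -0.02635, +0.85995); u = 818.7·(+0.13052)/0.85995 + 330.1 = 454.3554, v = 697.4·(-0.02635)/0.85995 + 223.1 = 201.7317
M2: Pc = R·M2+t = (+0.10241, -0.13046, +0.87582); u = 818.7·(+0.10241)/0.87582 + 330.1 = 425.8292, v = 697.4·(-0.13046)/0.87582 + 223.1 = 119.2175
M3: Pc = R·M3+t = (+0.00668, -0.11205, +0.82705); u = 818.7·(+0.00668)/0.82705 + 330.1 = 336.7163, v = 697.4·(-0.11205)/0.82705 + 223.1 = 128.6140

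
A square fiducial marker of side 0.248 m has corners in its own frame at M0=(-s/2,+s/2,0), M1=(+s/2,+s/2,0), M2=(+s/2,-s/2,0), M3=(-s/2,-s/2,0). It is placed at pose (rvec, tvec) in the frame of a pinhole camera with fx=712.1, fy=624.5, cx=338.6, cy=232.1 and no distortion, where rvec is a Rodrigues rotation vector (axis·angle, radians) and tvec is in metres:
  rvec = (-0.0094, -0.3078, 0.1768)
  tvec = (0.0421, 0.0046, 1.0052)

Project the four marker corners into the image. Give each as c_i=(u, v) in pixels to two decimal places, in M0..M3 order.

Intrinsics K: fx=712.1, fy=624.5, cx=338.6, cy=232.1
Marker side s = 0.248 m; corners in marker frame (Z=0):
  M0 = (-0.1240, +0.1240, 0)
  M1 = (+0.1240, +0.1240, 0)
  M2 = (+0.1240, -0.1240, 0)
  M3 = (-0.1240, -0.1240, 0)
rvec = (-0.0094, -0.3078, 0.1768), |rvec| = θ = 0.35509 rad = 20.345°
Rodrigues: sinθ=0.34767, 1−cosθ=0.06238; R = I + sinθ·[k]× + (1−cosθ)·[k]×²:
    [+0.93766 -0.17168 -0.30219]
    [+0.17454 +0.98449 -0.01772]
    [+0.30055 -0.03613 +0.95308]
t = (0.0421, 0.0046, 1.0052) m
M0: Pc = R·M0+t = (-0.09546, +0.10503, +0.96345); u = 712.1·(-0.09546)/0.96345 + 338.6 = 268.0460, v = 624.5·(+0.10503)/0.96345 + 232.1 = 300.1820
M1: Pc = R·M1+t = (+0.13708, +0.14832, +1.03799); u = 712.1·(+0.13708)/1.03799 + 338.6 = 432.6435, v = 624.5·(+0.14832)/1.03799 + 232.1 = 321.3358
M2: Pc = R·M2+t = (+0.17966, -0.09583, +1.04695); u = 712.1·(+0.17966)/1.04695 + 338.6 = 460.7973, v = 624.5·(-0.09583)/1.04695 + 232.1 = 174.9355
M3: Pc = R·M3+t = (-0.05288, -0.13912, +0.97241); u = 712.1·(-0.05288)/0.97241 + 338.6 = 299.8744, v = 624.5·(-0.13912)/0.97241 + 232.1 = 142.7548

c0=(268.05, 300.18) c1=(432.64, 321.34) c2=(460.80, 174.94) c3=(299.87, 142.75)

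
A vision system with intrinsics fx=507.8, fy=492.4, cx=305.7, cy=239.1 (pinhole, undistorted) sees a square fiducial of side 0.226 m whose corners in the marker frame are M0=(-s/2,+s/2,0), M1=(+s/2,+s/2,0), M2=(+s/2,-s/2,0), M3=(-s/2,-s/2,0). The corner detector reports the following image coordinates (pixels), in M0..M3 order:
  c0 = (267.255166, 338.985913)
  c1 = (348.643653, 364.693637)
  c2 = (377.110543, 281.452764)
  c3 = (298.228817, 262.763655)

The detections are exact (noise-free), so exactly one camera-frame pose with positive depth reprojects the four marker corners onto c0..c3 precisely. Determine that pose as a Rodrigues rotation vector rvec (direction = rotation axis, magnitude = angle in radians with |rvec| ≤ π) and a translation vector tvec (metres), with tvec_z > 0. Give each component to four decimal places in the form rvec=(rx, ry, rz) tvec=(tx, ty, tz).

rvec=(-0.4119, 0.3786, 0.2904) tvec=(0.0411, 0.1875, 1.2948)

Intrinsics K: fx=507.8, fy=492.4, cx=305.7, cy=239.1
Marker side s = 0.226 m; corners in marker frame (Z=0):
  M0 = (-0.1130, +0.1130, 0)
  M1 = (+0.1130, +0.1130, 0)
  M2 = (+0.1130, -0.1130, 0)
  M3 = (-0.1130, -0.1130, 0)
Detected image corners:
  c0 = (267.255166, 338.985913) px
  c1 = (348.643653, 364.693637) px
  c2 = (377.110543, 281.452764) px
  c3 = (298.228817, 262.763655) px
Planar DLT: solve 8×8 A·h = b for H (H[2,2]=1):
  H  [+251.72732 -214.47266 +321.79976]
  H  [-1.47192 +272.24688 +310.41997]
  H  [-0.31812 -0.25640 +1.00000]
B = K⁻¹H; ‖b₁‖=0.772293, ‖b₂‖=0.772293; λ = 2/(‖b₁‖+‖b₂‖) = 1.294846, sign → tz>0 ⇒ λ=+1.294846
r₁ = λ·B[:,0] = (+0.88986,+0.19615,-0.41192); r₂ = λ·B[:,1] = (-0.34702,+0.87713,-0.33200)
r₃ = r₁×r₂ = (+0.29618,+0.43837,+0.84859); SVD([r₁ r₂ r₃]) → R = UVᵀ:
  R  [+0.88986 -0.34702 +0.29618]
  R  [+0.19615 +0.87713 +0.43837]
  R  [-0.41192 -0.33200 +0.84859]
t = (+0.04105, +0.18755, +1.29485) m
tr R = 2.615578; θ = arccos((tr R − 1)/2) = 0.630405 rad = 36.120°
axis k = ((R−Rᵀ)₃₂, (R−Rᵀ)₁₃, (R−Rᵀ)₂₁) / (2 sinθ) = (-0.653441, +0.600622, +0.460726)
rvec = θ·k = (-0.411932, +0.378635, +0.290444)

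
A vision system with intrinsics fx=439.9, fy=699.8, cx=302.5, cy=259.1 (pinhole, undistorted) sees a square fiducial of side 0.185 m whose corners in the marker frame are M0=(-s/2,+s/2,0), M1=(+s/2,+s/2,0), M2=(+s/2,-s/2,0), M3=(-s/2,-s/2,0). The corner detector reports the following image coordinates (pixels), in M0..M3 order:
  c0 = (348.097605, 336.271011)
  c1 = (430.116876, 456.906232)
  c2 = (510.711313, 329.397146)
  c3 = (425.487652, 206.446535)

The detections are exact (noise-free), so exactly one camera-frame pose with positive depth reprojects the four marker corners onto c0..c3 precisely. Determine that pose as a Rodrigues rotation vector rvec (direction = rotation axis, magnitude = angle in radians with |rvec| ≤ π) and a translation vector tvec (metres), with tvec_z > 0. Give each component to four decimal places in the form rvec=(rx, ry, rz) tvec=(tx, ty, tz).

Intrinsics K: fx=439.9, fy=699.8, cx=302.5, cy=259.1
Marker side s = 0.185 m; corners in marker frame (Z=0):
  M0 = (-0.0925, +0.0925, 0)
  M1 = (+0.0925, +0.0925, 0)
  M2 = (+0.0925, -0.0925, 0)
  M3 = (-0.0925, -0.0925, 0)
Detected image corners:
  c0 = (348.097605, 336.271011) px
  c1 = (430.116876, 456.906232) px
  c2 = (510.711313, 329.397146) px
  c3 = (425.487652, 206.446535) px
Planar DLT: solve 8×8 A·h = b for H (H[2,2]=1):
  H  [+429.52587 -359.28207 +427.82490]
  H  [+640.91855 +747.97760 +332.90085]
  H  [-0.05216 +0.15786 +1.00000]
B = K⁻¹H; ‖b₁‖=1.379125, ‖b₂‖=1.379125; λ = 2/(‖b₁‖+‖b₂‖) = 0.725097, sign → tz>0 ⇒ λ=+0.725097
r₁ = λ·B[:,0] = (+0.73400,+0.67809,-0.03782); r₂ = λ·B[:,1] = (-0.67093,+0.73264,+0.11447)
r₃ = r₁×r₂ = (+0.10533,-0.05864,+0.99271); SVD([r₁ r₂ r₃]) → R = UVᵀ:
  R  [+0.73400 -0.67093 +0.10533]
  R  [+0.67809 +0.73264 -0.05864]
  R  [-0.03782 +0.11447 +0.99271]
t = (+0.20658, +0.07647, +0.72510) m
tr R = 2.459347; θ = arccos((tr R − 1)/2) = 0.752952 rad = 43.141°
axis k = ((R−Rᵀ)₃₂, (R−Rᵀ)₁₃, (R−Rᵀ)₂₁) / (2 sinθ) = (+0.126581, +0.104672, +0.986418)
rvec = θ·k = (+0.095310, +0.078813, +0.742726)

rvec=(0.0953, 0.0788, 0.7427) tvec=(0.2066, 0.0765, 0.7251)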